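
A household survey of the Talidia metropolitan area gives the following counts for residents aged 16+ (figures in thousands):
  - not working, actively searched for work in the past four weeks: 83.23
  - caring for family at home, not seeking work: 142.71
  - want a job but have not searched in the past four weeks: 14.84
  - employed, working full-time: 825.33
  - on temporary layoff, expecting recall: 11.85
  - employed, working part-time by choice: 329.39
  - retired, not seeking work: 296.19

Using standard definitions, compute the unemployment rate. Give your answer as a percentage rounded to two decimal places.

Employed = 825.33 + 329.39 = 1,154.72 thousand.
Unemployed = 83.23 + 11.85 = 95.08 thousand (jobless and actively searching, or on temporary layoff).
Labor force = 1,154.72 + 95.08 = 1,249.80 thousand.
Unemployment rate = 95.08 / 1,249.80 = 7.61%.

Unemployment rate ≈ 7.61%.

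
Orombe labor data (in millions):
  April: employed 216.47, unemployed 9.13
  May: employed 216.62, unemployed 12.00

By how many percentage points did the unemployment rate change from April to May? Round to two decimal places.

April: labor force = 216.47 + 9.13 = 225.60; u = 9.13/225.60 = 4.05%.
May: labor force = 216.62 + 12.00 = 228.62; u = 12.00/228.62 = 5.25%.
Change = 5.25% − 4.05% = +1.20 pp.

The unemployment rate changed by +1.20 percentage points.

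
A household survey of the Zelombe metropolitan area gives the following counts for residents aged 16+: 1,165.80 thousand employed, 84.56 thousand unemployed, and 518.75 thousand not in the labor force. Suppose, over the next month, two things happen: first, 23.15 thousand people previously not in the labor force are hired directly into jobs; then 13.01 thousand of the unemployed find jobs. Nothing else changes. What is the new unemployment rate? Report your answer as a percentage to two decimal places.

New unemployment rate ≈ 5.62%.

Initially, labor force = 1,165.80 + 84.56 = 1,250.36 thousand, so u = 84.56/1,250.36 = 6.76%.
After the first change, employed and labor force both rise by 23.15; unemployed unchanged → E = 1,188.95, U = 84.56, labor force = 1,273.51 thousand.
After the second change, unemployed falls and employed rises by 13.01; labor force unchanged → E = 1,201.96, U = 71.55, labor force = 1,273.51 thousand.
New unemployment rate = 71.55 / 1,273.51 = 5.62%.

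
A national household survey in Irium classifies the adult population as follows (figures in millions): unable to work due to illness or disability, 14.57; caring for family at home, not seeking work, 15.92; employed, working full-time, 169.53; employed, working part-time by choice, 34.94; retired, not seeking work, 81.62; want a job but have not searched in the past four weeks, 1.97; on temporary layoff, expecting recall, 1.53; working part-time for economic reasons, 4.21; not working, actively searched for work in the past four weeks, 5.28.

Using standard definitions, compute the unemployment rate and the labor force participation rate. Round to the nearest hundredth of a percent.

Unemployment rate ≈ 3.16%; labor force participation rate ≈ 65.39%.

Employed = 169.53 + 34.94 + 4.21 = 208.68 million (anyone who worked, including part-time for economic reasons, counts as employed).
Unemployed = 1.53 + 5.28 = 6.81 million (jobless and actively searching, or on temporary layoff).
Labor force = 208.68 + 6.81 = 215.49 million.
Not in labor force = 14.57 + 15.92 + 81.62 + 1.97 = 114.08 million (those not working and not actively searching are outside the labor force — including those who want a job but have given up searching).
Civilian working-age population = 215.49 + 114.08 = 329.57 million.
Unemployment rate = 6.81 / 215.49 = 3.16%.
Labor force participation rate = 215.49 / 329.57 = 65.39%.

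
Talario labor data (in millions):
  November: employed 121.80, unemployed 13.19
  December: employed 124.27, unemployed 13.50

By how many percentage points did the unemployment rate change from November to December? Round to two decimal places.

November: labor force = 121.80 + 13.19 = 134.99; u = 13.19/134.99 = 9.77%.
December: labor force = 124.27 + 13.50 = 137.77; u = 13.50/137.77 = 9.80%.
Change = 9.80% − 9.77% = +0.03 pp.

The unemployment rate changed by +0.03 percentage points.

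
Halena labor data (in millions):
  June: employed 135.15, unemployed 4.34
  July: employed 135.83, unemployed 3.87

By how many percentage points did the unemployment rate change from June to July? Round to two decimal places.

June: labor force = 135.15 + 4.34 = 139.49; u = 4.34/139.49 = 3.11%.
July: labor force = 135.83 + 3.87 = 139.70; u = 3.87/139.70 = 2.77%.
Change = 2.77% − 3.11% = −0.34 pp.

The unemployment rate changed by −0.34 percentage points.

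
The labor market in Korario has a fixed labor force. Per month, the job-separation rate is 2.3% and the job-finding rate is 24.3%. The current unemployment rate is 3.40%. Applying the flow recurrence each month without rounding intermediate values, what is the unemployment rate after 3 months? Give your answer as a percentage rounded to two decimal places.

With a fixed labor force, u_{t+1} = u_t + s·(1−u_t) − f·u_t = u_t·(1−s−f) + s.
Here 1−s−f = 0.734 and s = 0.023.
u_1 = 0.034000 × 0.734 + 0.023 = 0.047956.
u_2 = 0.047956 × 0.734 + 0.023 = 0.058200.
u_3 = 0.058200 × 0.734 + 0.023 = 0.065719.

Unemployment rate after three months ≈ 6.57%.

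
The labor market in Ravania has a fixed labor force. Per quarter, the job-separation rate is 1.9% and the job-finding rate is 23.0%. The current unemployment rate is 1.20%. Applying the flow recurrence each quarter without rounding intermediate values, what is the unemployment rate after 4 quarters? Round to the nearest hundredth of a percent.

Unemployment rate after four quarters ≈ 5.58%.

With a fixed labor force, u_{t+1} = u_t + s·(1−u_t) − f·u_t = u_t·(1−s−f) + s.
Here 1−s−f = 0.751 and s = 0.019.
u_1 = 0.012000 × 0.751 + 0.019 = 0.028012.
u_2 = 0.028012 × 0.751 + 0.019 = 0.040037.
u_3 = 0.040037 × 0.751 + 0.019 = 0.049068.
u_4 = 0.049068 × 0.751 + 0.019 = 0.055850.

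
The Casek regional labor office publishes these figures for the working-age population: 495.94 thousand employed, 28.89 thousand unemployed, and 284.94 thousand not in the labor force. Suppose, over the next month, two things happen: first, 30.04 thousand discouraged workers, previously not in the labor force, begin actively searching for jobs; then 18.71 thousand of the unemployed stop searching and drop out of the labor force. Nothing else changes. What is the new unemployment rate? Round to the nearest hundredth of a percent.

Initially, labor force = 495.94 + 28.89 = 524.83 thousand, so u = 28.89/524.83 = 5.50%.
After the first change, unemployed and labor force both rise by 30.04 → E = 495.94, U = 58.93, labor force = 554.87 thousand.
After the second change, unemployed and labor force both fall by 18.71 → E = 495.94, U = 40.22, labor force = 536.16 thousand.
New unemployment rate = 40.22 / 536.16 = 7.50%.

New unemployment rate ≈ 7.50%.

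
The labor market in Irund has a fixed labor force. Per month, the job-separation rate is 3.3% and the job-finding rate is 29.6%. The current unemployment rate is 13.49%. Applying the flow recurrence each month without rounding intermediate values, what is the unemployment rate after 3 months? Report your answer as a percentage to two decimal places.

Unemployment rate after three months ≈ 11.08%.

With a fixed labor force, u_{t+1} = u_t + s·(1−u_t) − f·u_t = u_t·(1−s−f) + s.
Here 1−s−f = 0.671 and s = 0.033.
u_1 = 0.134900 × 0.671 + 0.033 = 0.123518.
u_2 = 0.123518 × 0.671 + 0.033 = 0.115881.
u_3 = 0.115881 × 0.671 + 0.033 = 0.110756.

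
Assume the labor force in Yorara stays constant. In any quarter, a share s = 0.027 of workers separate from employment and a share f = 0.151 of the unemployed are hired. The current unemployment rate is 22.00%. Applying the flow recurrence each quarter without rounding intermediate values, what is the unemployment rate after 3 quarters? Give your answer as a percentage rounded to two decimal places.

With a fixed labor force, u_{t+1} = u_t + s·(1−u_t) − f·u_t = u_t·(1−s−f) + s.
Here 1−s−f = 0.822 and s = 0.027.
u_1 = 0.220000 × 0.822 + 0.027 = 0.207840.
u_2 = 0.207840 × 0.822 + 0.027 = 0.197844.
u_3 = 0.197844 × 0.822 + 0.027 = 0.189628.

Unemployment rate after three quarters ≈ 18.96%.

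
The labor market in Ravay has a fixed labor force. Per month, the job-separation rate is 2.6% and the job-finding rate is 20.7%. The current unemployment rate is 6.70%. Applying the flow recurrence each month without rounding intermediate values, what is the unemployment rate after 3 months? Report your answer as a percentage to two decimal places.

With a fixed labor force, u_{t+1} = u_t + s·(1−u_t) − f·u_t = u_t·(1−s−f) + s.
Here 1−s−f = 0.767 and s = 0.026.
u_1 = 0.067000 × 0.767 + 0.026 = 0.077389.
u_2 = 0.077389 × 0.767 + 0.026 = 0.085357.
u_3 = 0.085357 × 0.767 + 0.026 = 0.091469.

Unemployment rate after three months ≈ 9.15%.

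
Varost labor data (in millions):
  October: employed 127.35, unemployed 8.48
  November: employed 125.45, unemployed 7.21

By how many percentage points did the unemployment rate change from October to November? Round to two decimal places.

October: labor force = 127.35 + 8.48 = 135.83; u = 8.48/135.83 = 6.24%.
November: labor force = 125.45 + 7.21 = 132.66; u = 7.21/132.66 = 5.43%.
Change = 5.43% − 6.24% = −0.81 pp.

The unemployment rate changed by −0.81 percentage points.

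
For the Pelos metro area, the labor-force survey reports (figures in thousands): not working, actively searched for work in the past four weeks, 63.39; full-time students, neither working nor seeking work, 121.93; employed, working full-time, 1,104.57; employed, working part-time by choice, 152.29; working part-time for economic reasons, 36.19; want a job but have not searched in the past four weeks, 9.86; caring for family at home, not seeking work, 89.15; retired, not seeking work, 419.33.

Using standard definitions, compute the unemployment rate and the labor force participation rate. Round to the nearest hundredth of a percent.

Employed = 1,104.57 + 152.29 + 36.19 = 1,293.05 thousand (anyone who worked, including part-time for economic reasons, counts as employed).
Unemployed = 63.39 thousand.
Labor force = 1,293.05 + 63.39 = 1,356.44 thousand.
Not in labor force = 121.93 + 9.86 + 89.15 + 419.33 = 640.27 thousand (those not working and not actively searching are outside the labor force — including those who want a job but have given up searching).
Civilian working-age population = 1,356.44 + 640.27 = 1,996.71 thousand.
Unemployment rate = 63.39 / 1,356.44 = 4.67%.
Labor force participation rate = 1,356.44 / 1,996.71 = 67.93%.

Unemployment rate ≈ 4.67%; labor force participation rate ≈ 67.93%.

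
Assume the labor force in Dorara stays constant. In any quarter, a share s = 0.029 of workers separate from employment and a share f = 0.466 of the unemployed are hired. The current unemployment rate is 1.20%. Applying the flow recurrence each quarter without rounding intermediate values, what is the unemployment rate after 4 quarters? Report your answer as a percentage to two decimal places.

Unemployment rate after four quarters ≈ 5.56%.

With a fixed labor force, u_{t+1} = u_t + s·(1−u_t) − f·u_t = u_t·(1−s−f) + s.
Here 1−s−f = 0.505 and s = 0.029.
u_1 = 0.012000 × 0.505 + 0.029 = 0.035060.
u_2 = 0.035060 × 0.505 + 0.029 = 0.046705.
u_3 = 0.046705 × 0.505 + 0.029 = 0.052586.
u_4 = 0.052586 × 0.505 + 0.029 = 0.055556.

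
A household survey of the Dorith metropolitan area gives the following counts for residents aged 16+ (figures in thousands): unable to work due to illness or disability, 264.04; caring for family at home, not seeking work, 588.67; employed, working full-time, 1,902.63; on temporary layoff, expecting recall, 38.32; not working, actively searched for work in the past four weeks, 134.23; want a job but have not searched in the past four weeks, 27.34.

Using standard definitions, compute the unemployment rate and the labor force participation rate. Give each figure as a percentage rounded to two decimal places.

Employed = 1,902.63 thousand.
Unemployed = 38.32 + 134.23 = 172.55 thousand (jobless and actively searching, or on temporary layoff).
Labor force = 1,902.63 + 172.55 = 2,075.18 thousand.
Not in labor force = 264.04 + 588.67 + 27.34 = 880.05 thousand (those not working and not actively searching are outside the labor force — including those who want a job but have given up searching).
Civilian working-age population = 2,075.18 + 880.05 = 2,955.23 thousand.
Unemployment rate = 172.55 / 2,075.18 = 8.31%.
Labor force participation rate = 2,075.18 / 2,955.23 = 70.22%.

Unemployment rate ≈ 8.31%; labor force participation rate ≈ 70.22%.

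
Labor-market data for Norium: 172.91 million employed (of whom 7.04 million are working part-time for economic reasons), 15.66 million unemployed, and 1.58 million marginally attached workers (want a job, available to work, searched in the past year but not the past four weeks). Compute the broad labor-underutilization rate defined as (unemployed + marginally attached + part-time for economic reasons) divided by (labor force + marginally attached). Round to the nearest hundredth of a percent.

Broad underutilization rate ≈ 12.77%.

Labor force = 172.91 + 15.66 = 188.57 million.
Numerator = 15.66 + 1.58 + 7.04 = 24.28 million.
Denominator = 188.57 + 1.58 = 190.15 million.
Broad rate = 24.28 / 190.15 = 12.77%.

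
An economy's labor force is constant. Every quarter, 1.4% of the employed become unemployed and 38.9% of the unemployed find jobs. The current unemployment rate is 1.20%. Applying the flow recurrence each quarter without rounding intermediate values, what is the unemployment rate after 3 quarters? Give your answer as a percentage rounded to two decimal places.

Unemployment rate after three quarters ≈ 2.99%.

With a fixed labor force, u_{t+1} = u_t + s·(1−u_t) − f·u_t = u_t·(1−s−f) + s.
Here 1−s−f = 0.597 and s = 0.014.
u_1 = 0.012000 × 0.597 + 0.014 = 0.021164.
u_2 = 0.021164 × 0.597 + 0.014 = 0.026635.
u_3 = 0.026635 × 0.597 + 0.014 = 0.029901.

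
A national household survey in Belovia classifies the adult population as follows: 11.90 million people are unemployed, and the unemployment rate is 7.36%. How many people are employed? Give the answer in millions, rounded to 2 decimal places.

About 149.78 million are employed.

Labor force = U / u = 11.90 / 0.0736 ≈ 161.68 million.
Employed = labor force − unemployed = 161.68 − 11.90 = 149.78 million.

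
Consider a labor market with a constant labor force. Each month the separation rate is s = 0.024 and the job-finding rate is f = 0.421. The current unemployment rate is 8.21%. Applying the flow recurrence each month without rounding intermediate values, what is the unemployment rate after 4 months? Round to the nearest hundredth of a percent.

With a fixed labor force, u_{t+1} = u_t + s·(1−u_t) − f·u_t = u_t·(1−s−f) + s.
Here 1−s−f = 0.555 and s = 0.024.
u_1 = 0.082100 × 0.555 + 0.024 = 0.069566.
u_2 = 0.069566 × 0.555 + 0.024 = 0.062609.
u_3 = 0.062609 × 0.555 + 0.024 = 0.058748.
u_4 = 0.058748 × 0.555 + 0.024 = 0.056605.

Unemployment rate after four months ≈ 5.66%.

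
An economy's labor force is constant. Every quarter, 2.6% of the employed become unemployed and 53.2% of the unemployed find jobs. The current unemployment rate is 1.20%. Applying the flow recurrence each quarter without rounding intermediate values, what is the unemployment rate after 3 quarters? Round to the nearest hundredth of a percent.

With a fixed labor force, u_{t+1} = u_t + s·(1−u_t) − f·u_t = u_t·(1−s−f) + s.
Here 1−s−f = 0.442 and s = 0.026.
u_1 = 0.012000 × 0.442 + 0.026 = 0.031304.
u_2 = 0.031304 × 0.442 + 0.026 = 0.039836.
u_3 = 0.039836 × 0.442 + 0.026 = 0.043608.

Unemployment rate after three quarters ≈ 4.36%.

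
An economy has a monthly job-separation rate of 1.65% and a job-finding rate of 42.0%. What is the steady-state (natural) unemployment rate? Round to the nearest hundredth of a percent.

At steady state the flows balance: s·E = f·U, so U/(E+U) = s/(s+f).
u* = 1.65 / (1.65 + 42.0) = 1.65 / 43.65 = 3.78%.

Steady-state unemployment rate ≈ 3.78%.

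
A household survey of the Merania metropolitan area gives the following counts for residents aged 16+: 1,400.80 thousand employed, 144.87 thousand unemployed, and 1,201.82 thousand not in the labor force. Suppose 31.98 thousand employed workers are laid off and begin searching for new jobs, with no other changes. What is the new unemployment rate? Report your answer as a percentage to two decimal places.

New unemployment rate ≈ 11.44%.

Initially, labor force = 1,400.80 + 144.87 = 1,545.67 thousand, so u = 144.87/1,545.67 = 9.37%.
After the change, employed falls and unemployed rises by 31.98; labor force unchanged → E = 1,368.82, U = 176.85, labor force = 1,545.67 thousand.
New unemployment rate = 176.85 / 1,545.67 = 11.44%.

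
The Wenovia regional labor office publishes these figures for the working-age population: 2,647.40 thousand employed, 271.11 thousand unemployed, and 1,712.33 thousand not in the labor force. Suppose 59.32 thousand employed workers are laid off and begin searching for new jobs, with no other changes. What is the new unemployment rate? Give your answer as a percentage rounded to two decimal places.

Initially, labor force = 2,647.40 + 271.11 = 2,918.51 thousand, so u = 271.11/2,918.51 = 9.29%.
After the change, employed falls and unemployed rises by 59.32; labor force unchanged → E = 2,588.08, U = 330.43, labor force = 2,918.51 thousand.
New unemployment rate = 330.43 / 2,918.51 = 11.32%.

New unemployment rate ≈ 11.32%.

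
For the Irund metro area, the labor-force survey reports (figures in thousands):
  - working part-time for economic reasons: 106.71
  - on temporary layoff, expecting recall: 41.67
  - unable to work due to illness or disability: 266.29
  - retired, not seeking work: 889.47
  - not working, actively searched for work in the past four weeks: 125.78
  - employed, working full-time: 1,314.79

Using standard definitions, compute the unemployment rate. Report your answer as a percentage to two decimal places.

Employed = 106.71 + 1,314.79 = 1,421.50 thousand (anyone who worked, including part-time for economic reasons, counts as employed).
Unemployed = 41.67 + 125.78 = 167.45 thousand (jobless and actively searching, or on temporary layoff).
Labor force = 1,421.50 + 167.45 = 1,588.95 thousand.
Unemployment rate = 167.45 / 1,588.95 = 10.54%.

Unemployment rate ≈ 10.54%.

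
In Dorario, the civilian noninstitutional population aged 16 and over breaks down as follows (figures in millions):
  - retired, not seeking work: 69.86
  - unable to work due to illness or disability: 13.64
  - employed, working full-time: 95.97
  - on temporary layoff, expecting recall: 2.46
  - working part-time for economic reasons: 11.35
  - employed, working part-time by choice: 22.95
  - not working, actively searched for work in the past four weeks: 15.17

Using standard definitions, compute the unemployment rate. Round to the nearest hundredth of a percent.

Employed = 95.97 + 11.35 + 22.95 = 130.27 million (anyone who worked, including part-time for economic reasons, counts as employed).
Unemployed = 2.46 + 15.17 = 17.63 million (jobless and actively searching, or on temporary layoff).
Labor force = 130.27 + 17.63 = 147.90 million.
Unemployment rate = 17.63 / 147.90 = 11.92%.

Unemployment rate ≈ 11.92%.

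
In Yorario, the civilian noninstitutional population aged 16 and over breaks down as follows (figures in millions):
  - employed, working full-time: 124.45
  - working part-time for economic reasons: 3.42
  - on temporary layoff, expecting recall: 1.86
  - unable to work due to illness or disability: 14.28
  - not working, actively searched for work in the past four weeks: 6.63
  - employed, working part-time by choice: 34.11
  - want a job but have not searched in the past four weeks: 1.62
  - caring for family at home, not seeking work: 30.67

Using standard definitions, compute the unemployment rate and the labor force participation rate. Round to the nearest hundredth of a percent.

Employed = 124.45 + 3.42 + 34.11 = 161.98 million (anyone who worked, including part-time for economic reasons, counts as employed).
Unemployed = 1.86 + 6.63 = 8.49 million (jobless and actively searching, or on temporary layoff).
Labor force = 161.98 + 8.49 = 170.47 million.
Not in labor force = 14.28 + 1.62 + 30.67 = 46.57 million (those not working and not actively searching are outside the labor force — including those who want a job but have given up searching).
Civilian working-age population = 170.47 + 46.57 = 217.04 million.
Unemployment rate = 8.49 / 170.47 = 4.98%.
Labor force participation rate = 170.47 / 217.04 = 78.54%.

Unemployment rate ≈ 4.98%; labor force participation rate ≈ 78.54%.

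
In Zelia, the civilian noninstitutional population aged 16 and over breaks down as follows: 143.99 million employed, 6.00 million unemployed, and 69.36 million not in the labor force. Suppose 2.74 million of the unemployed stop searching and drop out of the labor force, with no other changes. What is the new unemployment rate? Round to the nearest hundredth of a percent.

New unemployment rate ≈ 2.21%.

Initially, labor force = 143.99 + 6.00 = 149.99 million, so u = 6.00/149.99 = 4.00%.
After the change, unemployed and labor force both fall by 2.74 → E = 143.99, U = 3.26, labor force = 147.25 million.
New unemployment rate = 3.26 / 147.25 = 2.21%.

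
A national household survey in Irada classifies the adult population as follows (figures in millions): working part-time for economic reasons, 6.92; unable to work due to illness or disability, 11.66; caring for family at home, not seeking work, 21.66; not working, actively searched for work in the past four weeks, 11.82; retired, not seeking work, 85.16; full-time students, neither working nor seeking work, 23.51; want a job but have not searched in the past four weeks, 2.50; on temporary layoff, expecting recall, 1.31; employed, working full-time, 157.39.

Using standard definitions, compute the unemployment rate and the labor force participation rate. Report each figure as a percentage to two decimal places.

Unemployment rate ≈ 7.40%; labor force participation rate ≈ 55.12%.

Employed = 6.92 + 157.39 = 164.31 million (anyone who worked, including part-time for economic reasons, counts as employed).
Unemployed = 11.82 + 1.31 = 13.13 million (jobless and actively searching, or on temporary layoff).
Labor force = 164.31 + 13.13 = 177.44 million.
Not in labor force = 11.66 + 21.66 + 85.16 + 23.51 + 2.50 = 144.49 million (those not working and not actively searching are outside the labor force — including those who want a job but have given up searching).
Civilian working-age population = 177.44 + 144.49 = 321.93 million.
Unemployment rate = 13.13 / 177.44 = 7.40%.
Labor force participation rate = 177.44 / 321.93 = 55.12%.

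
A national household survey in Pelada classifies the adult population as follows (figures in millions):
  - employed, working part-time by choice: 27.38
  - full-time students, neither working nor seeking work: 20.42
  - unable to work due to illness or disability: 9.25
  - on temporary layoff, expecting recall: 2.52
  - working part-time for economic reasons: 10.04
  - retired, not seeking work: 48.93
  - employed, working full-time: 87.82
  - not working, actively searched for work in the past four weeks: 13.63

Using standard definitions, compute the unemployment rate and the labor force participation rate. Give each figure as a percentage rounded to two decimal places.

Unemployment rate ≈ 11.42%; labor force participation rate ≈ 64.27%.

Employed = 27.38 + 10.04 + 87.82 = 125.24 million (anyone who worked, including part-time for economic reasons, counts as employed).
Unemployed = 2.52 + 13.63 = 16.15 million (jobless and actively searching, or on temporary layoff).
Labor force = 125.24 + 16.15 = 141.39 million.
Not in labor force = 20.42 + 9.25 + 48.93 = 78.60 million (those not working and not actively searching are outside the labor force).
Civilian working-age population = 141.39 + 78.60 = 219.99 million.
Unemployment rate = 16.15 / 141.39 = 11.42%.
Labor force participation rate = 141.39 / 219.99 = 64.27%.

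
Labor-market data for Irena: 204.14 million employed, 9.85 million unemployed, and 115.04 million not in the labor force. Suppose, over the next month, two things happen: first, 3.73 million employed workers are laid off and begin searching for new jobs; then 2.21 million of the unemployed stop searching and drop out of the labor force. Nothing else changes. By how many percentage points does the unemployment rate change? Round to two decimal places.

Initially, labor force = 204.14 + 9.85 = 213.99 million, so u = 9.85/213.99 = 4.60%.
After the first change, employed falls and unemployed rises by 3.73; labor force unchanged → E = 200.41, U = 13.58, labor force = 213.99 million.
After the second change, unemployed and labor force both fall by 2.21 → E = 200.41, U = 11.37, labor force = 211.78 million.
New unemployment rate = 11.37 / 211.78 = 5.37%.
Change = 5.37% − 4.60% = +0.77 percentage points.

The unemployment rate changes by +0.77 percentage points.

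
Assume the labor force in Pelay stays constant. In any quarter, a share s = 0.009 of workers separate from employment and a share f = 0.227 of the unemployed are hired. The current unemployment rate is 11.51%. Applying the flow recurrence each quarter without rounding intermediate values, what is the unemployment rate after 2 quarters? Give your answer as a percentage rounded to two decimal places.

With a fixed labor force, u_{t+1} = u_t + s·(1−u_t) − f·u_t = u_t·(1−s−f) + s.
Here 1−s−f = 0.764 and s = 0.009.
u_1 = 0.115100 × 0.764 + 0.009 = 0.096936.
u_2 = 0.096936 × 0.764 + 0.009 = 0.083059.

Unemployment rate after two quarters ≈ 8.31%.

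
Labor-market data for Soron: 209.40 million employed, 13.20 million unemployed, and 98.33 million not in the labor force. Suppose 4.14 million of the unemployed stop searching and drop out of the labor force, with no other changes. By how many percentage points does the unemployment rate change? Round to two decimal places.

The unemployment rate changes by −1.78 percentage points.

Initially, labor force = 209.40 + 13.20 = 222.60 million, so u = 13.20/222.60 = 5.93%.
After the change, unemployed and labor force both fall by 4.14 → E = 209.40, U = 9.06, labor force = 218.46 million.
New unemployment rate = 9.06 / 218.46 = 4.15%.
Change = 4.15% − 5.93% = −1.78 percentage points.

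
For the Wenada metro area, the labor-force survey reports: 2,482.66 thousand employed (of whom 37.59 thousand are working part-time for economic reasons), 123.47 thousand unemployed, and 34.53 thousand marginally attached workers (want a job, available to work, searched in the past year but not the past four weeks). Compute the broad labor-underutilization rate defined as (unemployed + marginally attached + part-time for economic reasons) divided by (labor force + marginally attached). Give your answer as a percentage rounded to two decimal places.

Labor force = 2,482.66 + 123.47 = 2,606.13 thousand.
Numerator = 123.47 + 34.53 + 37.59 = 195.59 thousand.
Denominator = 2,606.13 + 34.53 = 2,640.66 thousand.
Broad rate = 195.59 / 2,640.66 = 7.41%.

Broad underutilization rate ≈ 7.41%.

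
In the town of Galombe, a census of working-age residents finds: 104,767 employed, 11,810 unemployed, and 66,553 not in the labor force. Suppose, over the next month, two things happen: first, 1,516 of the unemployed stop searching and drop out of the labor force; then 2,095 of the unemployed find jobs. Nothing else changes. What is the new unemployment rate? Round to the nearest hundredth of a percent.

Initially, labor force = 104,767 + 11,810 = 116,577, so u = 11,810/116,577 = 10.13%.
After the first change, unemployed and labor force both fall by 1,516 → E = 104,767, U = 10,294, labor force = 115,061.
After the second change, unemployed falls and employed rises by 2,095; labor force unchanged → E = 106,862, U = 8,199, labor force = 115,061.
New unemployment rate = 8,199 / 115,061 = 7.13%.

New unemployment rate ≈ 7.13%.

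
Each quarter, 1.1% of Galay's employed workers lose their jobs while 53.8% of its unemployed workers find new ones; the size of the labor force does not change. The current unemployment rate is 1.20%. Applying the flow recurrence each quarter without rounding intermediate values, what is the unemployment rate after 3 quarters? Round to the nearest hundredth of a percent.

Unemployment rate after three quarters ≈ 1.93%.

With a fixed labor force, u_{t+1} = u_t + s·(1−u_t) − f·u_t = u_t·(1−s−f) + s.
Here 1−s−f = 0.451 and s = 0.011.
u_1 = 0.012000 × 0.451 + 0.011 = 0.016412.
u_2 = 0.016412 × 0.451 + 0.011 = 0.018402.
u_3 = 0.018402 × 0.451 + 0.011 = 0.019299.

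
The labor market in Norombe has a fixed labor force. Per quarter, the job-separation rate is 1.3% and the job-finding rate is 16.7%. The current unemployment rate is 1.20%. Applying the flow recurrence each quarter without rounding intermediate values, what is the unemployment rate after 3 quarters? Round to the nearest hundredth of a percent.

Unemployment rate after three quarters ≈ 3.90%.

With a fixed labor force, u_{t+1} = u_t + s·(1−u_t) − f·u_t = u_t·(1−s−f) + s.
Here 1−s−f = 0.820 and s = 0.013.
u_1 = 0.012000 × 0.820 + 0.013 = 0.022840.
u_2 = 0.022840 × 0.820 + 0.013 = 0.031729.
u_3 = 0.031729 × 0.820 + 0.013 = 0.039018.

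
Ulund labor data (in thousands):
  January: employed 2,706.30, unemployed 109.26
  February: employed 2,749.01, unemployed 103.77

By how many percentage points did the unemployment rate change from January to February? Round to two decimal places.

January: labor force = 2,706.30 + 109.26 = 2,815.56; u = 109.26/2,815.56 = 3.88%.
February: labor force = 2,749.01 + 103.77 = 2,852.78; u = 103.77/2,852.78 = 3.64%.
Change = 3.64% − 3.88% = −0.24 pp.

The unemployment rate changed by −0.24 percentage points.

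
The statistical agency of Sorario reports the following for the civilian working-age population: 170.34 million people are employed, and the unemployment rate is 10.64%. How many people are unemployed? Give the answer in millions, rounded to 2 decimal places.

About 20.28 million are unemployed.

Let U be the number unemployed. The labor force is E + U, and U/(E+U) = 0.1064.
So U = 0.1064 × 170.34 / (1 − 0.1064) = 18.1242 / 0.8936 ≈ 20.28 million.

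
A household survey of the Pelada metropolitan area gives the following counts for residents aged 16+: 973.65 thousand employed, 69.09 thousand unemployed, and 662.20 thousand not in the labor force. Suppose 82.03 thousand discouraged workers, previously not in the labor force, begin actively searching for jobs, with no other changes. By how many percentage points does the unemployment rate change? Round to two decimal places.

Initially, labor force = 973.65 + 69.09 = 1,042.74 thousand, so u = 69.09/1,042.74 = 6.63%.
After the change, unemployed and labor force both rise by 82.03 → E = 973.65, U = 151.12, labor force = 1,124.77 thousand.
New unemployment rate = 151.12 / 1,124.77 = 13.44%.
Change = 13.44% − 6.63% = +6.81 percentage points.

The unemployment rate changes by +6.81 percentage points.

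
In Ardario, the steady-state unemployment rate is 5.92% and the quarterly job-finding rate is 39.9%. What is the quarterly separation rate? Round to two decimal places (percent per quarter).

Separation rate ≈ 2.51% per quarter.

From u* = s/(s+f): s = u·f/(1−u).
s = 0.0592 × 39.9 / (1 − 0.0592) = 2.3621 / 0.9408 ≈ 2.51% per quarter.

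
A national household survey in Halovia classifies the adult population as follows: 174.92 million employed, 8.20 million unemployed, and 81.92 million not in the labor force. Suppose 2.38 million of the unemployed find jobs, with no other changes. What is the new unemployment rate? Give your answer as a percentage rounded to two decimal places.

Initially, labor force = 174.92 + 8.20 = 183.12 million, so u = 8.20/183.12 = 4.48%.
After the change, unemployed falls and employed rises by 2.38; labor force unchanged → E = 177.30, U = 5.82, labor force = 183.12 million.
New unemployment rate = 5.82 / 183.12 = 3.18%.

New unemployment rate ≈ 3.18%.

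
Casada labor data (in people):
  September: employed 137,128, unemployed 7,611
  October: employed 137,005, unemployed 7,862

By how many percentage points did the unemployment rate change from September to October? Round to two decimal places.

September: labor force = 137,128 + 7,611 = 144,739; u = 7,611/144,739 = 5.26%.
October: labor force = 137,005 + 7,862 = 144,867; u = 7,862/144,867 = 5.43%.
Change = 5.43% − 5.26% = +0.17 pp.

The unemployment rate changed by +0.17 percentage points.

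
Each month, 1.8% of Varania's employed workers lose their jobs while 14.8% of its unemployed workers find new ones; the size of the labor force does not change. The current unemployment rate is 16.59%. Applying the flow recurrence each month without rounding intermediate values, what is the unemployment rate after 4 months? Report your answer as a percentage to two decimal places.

With a fixed labor force, u_{t+1} = u_t + s·(1−u_t) − f·u_t = u_t·(1−s−f) + s.
Here 1−s−f = 0.834 and s = 0.018.
u_1 = 0.165900 × 0.834 + 0.018 = 0.156361.
u_2 = 0.156361 × 0.834 + 0.018 = 0.148405.
u_3 = 0.148405 × 0.834 + 0.018 = 0.141770.
u_4 = 0.141770 × 0.834 + 0.018 = 0.136236.

Unemployment rate after four months ≈ 13.62%.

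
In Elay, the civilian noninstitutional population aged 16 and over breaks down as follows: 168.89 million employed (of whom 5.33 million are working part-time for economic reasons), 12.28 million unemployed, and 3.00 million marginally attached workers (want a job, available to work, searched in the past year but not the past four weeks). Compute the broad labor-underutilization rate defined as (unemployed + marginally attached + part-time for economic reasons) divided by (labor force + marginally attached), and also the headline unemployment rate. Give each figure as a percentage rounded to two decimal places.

Broad underutilization rate ≈ 11.19%; headline unemployment rate ≈ 6.78%.

Labor force = 168.89 + 12.28 = 181.17 million.
Numerator = 12.28 + 3.00 + 5.33 = 20.61 million.
Denominator = 181.17 + 3.00 = 184.17 million.
Broad rate = 20.61 / 184.17 = 11.19%.
Headline unemployment rate = 12.28 / 181.17 = 6.78%.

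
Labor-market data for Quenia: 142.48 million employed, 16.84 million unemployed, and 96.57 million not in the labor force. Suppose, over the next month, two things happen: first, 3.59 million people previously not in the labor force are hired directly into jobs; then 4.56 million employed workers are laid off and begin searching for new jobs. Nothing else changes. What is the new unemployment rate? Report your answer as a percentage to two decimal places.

New unemployment rate ≈ 13.14%.

Initially, labor force = 142.48 + 16.84 = 159.32 million, so u = 16.84/159.32 = 10.57%.
After the first change, employed and labor force both rise by 3.59; unemployed unchanged → E = 146.07, U = 16.84, labor force = 162.91 million.
After the second change, employed falls and unemployed rises by 4.56; labor force unchanged → E = 141.51, U = 21.40, labor force = 162.91 million.
New unemployment rate = 21.40 / 162.91 = 13.14%.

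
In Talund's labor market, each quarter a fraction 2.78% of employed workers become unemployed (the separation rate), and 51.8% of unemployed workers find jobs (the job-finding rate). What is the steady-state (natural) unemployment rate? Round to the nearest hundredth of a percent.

Steady-state unemployment rate ≈ 5.09%.

At steady state the flows balance: s·E = f·U, so U/(E+U) = s/(s+f).
u* = 2.78 / (2.78 + 51.8) = 2.78 / 54.58 = 5.09%.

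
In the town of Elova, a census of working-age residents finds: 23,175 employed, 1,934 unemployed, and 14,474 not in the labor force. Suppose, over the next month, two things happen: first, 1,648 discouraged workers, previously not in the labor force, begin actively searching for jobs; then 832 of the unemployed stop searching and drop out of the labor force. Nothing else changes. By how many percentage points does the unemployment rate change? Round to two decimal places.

Initially, labor force = 23,175 + 1,934 = 25,109, so u = 1,934/25,109 = 7.70%.
After the first change, unemployed and labor force both rise by 1,648 → E = 23,175, U = 3,582, labor force = 26,757.
After the second change, unemployed and labor force both fall by 832 → E = 23,175, U = 2,750, labor force = 25,925.
New unemployment rate = 2,750 / 25,925 = 10.61%.
Change = 10.61% − 7.70% = +2.91 percentage points.

The unemployment rate changes by +2.91 percentage points.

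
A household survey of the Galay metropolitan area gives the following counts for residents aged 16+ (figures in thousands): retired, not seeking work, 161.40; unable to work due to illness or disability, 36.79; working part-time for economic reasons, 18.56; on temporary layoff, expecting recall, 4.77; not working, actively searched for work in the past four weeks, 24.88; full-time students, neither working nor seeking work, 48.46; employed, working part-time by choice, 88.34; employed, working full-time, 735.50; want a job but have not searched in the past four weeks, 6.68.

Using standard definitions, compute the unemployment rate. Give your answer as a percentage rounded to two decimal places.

Employed = 18.56 + 88.34 + 735.50 = 842.40 thousand (anyone who worked, including part-time for economic reasons, counts as employed).
Unemployed = 4.77 + 24.88 = 29.65 thousand (jobless and actively searching, or on temporary layoff).
Labor force = 842.40 + 29.65 = 872.05 thousand.
Unemployment rate = 29.65 / 872.05 = 3.40%.

Unemployment rate ≈ 3.40%.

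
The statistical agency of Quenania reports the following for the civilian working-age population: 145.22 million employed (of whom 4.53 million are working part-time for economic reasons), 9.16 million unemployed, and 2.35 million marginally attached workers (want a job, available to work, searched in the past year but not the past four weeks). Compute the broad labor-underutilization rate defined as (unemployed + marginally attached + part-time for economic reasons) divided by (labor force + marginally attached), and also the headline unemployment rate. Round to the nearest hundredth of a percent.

Broad underutilization rate ≈ 10.23%; headline unemployment rate ≈ 5.93%.

Labor force = 145.22 + 9.16 = 154.38 million.
Numerator = 9.16 + 2.35 + 4.53 = 16.04 million.
Denominator = 154.38 + 2.35 = 156.73 million.
Broad rate = 16.04 / 156.73 = 10.23%.
Headline unemployment rate = 9.16 / 154.38 = 5.93%.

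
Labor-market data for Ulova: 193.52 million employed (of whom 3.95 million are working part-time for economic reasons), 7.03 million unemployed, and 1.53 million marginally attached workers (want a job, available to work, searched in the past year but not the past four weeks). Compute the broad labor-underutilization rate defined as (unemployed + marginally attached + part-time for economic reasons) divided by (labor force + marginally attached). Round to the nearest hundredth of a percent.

Broad underutilization rate ≈ 6.19%.

Labor force = 193.52 + 7.03 = 200.55 million.
Numerator = 7.03 + 1.53 + 3.95 = 12.51 million.
Denominator = 200.55 + 1.53 = 202.08 million.
Broad rate = 12.51 / 202.08 = 6.19%.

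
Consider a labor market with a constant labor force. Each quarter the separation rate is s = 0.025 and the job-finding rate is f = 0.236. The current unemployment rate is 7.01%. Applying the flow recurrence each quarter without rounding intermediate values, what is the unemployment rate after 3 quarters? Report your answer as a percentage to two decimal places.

With a fixed labor force, u_{t+1} = u_t + s·(1−u_t) − f·u_t = u_t·(1−s−f) + s.
Here 1−s−f = 0.739 and s = 0.025.
u_1 = 0.070100 × 0.739 + 0.025 = 0.076804.
u_2 = 0.076804 × 0.739 + 0.025 = 0.081758.
u_3 = 0.081758 × 0.739 + 0.025 = 0.085419.

Unemployment rate after three quarters ≈ 8.54%.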